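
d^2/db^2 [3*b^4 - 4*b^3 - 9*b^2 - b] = 36*b^2 - 24*b - 18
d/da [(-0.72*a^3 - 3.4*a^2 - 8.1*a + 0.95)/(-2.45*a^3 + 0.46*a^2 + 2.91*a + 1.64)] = (8.88178419700125e-16*a^5 - 8.6612*a^4 - 43.8804*a^3 - 2.7279*a^2 - 12.026*a - 16.0485)/(6.0025*a^6 - 2.254*a^5 - 14.0474*a^4 - 5.3588*a^3 + 9.9769*a^2 + 9.5448*a + 2.6896)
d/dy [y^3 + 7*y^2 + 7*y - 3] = 3*y^2 + 14*y + 7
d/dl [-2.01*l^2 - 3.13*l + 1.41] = -4.02*l - 3.13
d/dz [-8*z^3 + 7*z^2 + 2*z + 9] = -24*z^2 + 14*z + 2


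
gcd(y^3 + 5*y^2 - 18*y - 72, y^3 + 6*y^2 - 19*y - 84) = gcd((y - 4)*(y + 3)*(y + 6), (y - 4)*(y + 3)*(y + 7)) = y^2 - y - 12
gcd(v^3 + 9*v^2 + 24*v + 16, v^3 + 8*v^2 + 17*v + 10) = v + 1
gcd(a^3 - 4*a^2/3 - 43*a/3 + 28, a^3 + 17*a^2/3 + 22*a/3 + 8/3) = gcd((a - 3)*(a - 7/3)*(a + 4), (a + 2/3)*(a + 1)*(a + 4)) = a + 4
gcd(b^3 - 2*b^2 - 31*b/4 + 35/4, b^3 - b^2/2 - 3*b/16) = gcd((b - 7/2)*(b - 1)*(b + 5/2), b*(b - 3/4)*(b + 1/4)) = 1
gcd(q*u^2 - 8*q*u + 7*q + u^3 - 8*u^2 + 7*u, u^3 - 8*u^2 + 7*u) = u^2 - 8*u + 7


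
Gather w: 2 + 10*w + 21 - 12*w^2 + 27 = -12*w^2 + 10*w + 50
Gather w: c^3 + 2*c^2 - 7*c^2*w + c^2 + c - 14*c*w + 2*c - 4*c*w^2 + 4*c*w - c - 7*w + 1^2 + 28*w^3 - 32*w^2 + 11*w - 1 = c^3 + 3*c^2 + 2*c + 28*w^3 + w^2*(-4*c - 32) + w*(-7*c^2 - 10*c + 4)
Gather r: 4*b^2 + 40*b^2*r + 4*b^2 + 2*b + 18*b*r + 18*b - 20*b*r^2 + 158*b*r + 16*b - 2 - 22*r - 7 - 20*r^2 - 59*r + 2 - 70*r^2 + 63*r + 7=8*b^2 + 36*b + r^2*(-20*b - 90) + r*(40*b^2 + 176*b - 18)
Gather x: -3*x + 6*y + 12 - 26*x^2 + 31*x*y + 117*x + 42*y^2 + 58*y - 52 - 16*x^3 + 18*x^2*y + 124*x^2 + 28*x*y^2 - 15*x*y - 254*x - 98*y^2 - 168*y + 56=-16*x^3 + x^2*(18*y + 98) + x*(28*y^2 + 16*y - 140) - 56*y^2 - 104*y + 16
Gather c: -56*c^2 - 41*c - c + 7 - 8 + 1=-56*c^2 - 42*c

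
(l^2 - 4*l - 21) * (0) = 0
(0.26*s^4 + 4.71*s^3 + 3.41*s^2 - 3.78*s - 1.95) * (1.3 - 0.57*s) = -0.1482*s^5 - 2.3467*s^4 + 4.1793*s^3 + 6.5876*s^2 - 3.8025*s - 2.535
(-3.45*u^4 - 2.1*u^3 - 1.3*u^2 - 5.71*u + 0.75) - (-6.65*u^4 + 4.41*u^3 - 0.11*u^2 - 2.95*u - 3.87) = 3.2*u^4 - 6.51*u^3 - 1.19*u^2 - 2.76*u + 4.62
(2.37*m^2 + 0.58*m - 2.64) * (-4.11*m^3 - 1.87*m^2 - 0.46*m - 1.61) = -9.7407*m^5 - 6.8157*m^4 + 8.6756*m^3 + 0.8543*m^2 + 0.2806*m + 4.2504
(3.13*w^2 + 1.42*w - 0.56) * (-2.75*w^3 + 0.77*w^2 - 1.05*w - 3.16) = -8.6075*w^5 - 1.4949*w^4 - 0.6531*w^3 - 11.813*w^2 - 3.8992*w + 1.7696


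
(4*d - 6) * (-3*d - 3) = -12*d^2 + 6*d + 18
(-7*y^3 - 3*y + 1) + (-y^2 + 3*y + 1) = -7*y^3 - y^2 + 2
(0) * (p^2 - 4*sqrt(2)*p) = 0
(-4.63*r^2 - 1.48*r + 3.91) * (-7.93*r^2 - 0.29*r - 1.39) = 36.7159*r^4 + 13.0791*r^3 - 24.1414*r^2 + 0.9233*r - 5.4349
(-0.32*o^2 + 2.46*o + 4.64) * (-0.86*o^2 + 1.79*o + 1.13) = 0.2752*o^4 - 2.6884*o^3 + 0.0514000000000006*o^2 + 11.0854*o + 5.2432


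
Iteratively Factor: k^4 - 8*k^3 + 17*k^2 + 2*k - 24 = (k + 1)*(k^3 - 9*k^2 + 26*k - 24) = (k - 2)*(k + 1)*(k^2 - 7*k + 12) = (k - 3)*(k - 2)*(k + 1)*(k - 4)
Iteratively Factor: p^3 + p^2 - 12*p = (p)*(p^2 + p - 12) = p*(p - 3)*(p + 4)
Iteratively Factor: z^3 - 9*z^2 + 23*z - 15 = (z - 1)*(z^2 - 8*z + 15) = (z - 5)*(z - 1)*(z - 3)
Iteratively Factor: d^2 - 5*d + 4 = (d - 4)*(d - 1)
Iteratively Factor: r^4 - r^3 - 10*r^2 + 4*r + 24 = (r + 2)*(r^3 - 3*r^2 - 4*r + 12) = (r - 3)*(r + 2)*(r^2 - 4) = (r - 3)*(r + 2)^2*(r - 2)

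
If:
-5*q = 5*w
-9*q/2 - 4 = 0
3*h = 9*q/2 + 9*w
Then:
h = 4/3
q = -8/9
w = 8/9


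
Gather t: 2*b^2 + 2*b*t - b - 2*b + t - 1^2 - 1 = 2*b^2 - 3*b + t*(2*b + 1) - 2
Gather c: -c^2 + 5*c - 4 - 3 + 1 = -c^2 + 5*c - 6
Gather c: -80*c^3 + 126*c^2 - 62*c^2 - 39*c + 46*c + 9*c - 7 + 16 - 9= -80*c^3 + 64*c^2 + 16*c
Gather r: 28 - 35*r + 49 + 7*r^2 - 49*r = 7*r^2 - 84*r + 77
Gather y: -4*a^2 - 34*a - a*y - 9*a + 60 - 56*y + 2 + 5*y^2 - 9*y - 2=-4*a^2 - 43*a + 5*y^2 + y*(-a - 65) + 60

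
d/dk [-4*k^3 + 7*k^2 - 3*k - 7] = -12*k^2 + 14*k - 3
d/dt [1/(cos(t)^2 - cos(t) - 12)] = (2*cos(t) - 1)*sin(t)/(sin(t)^2 + cos(t) + 11)^2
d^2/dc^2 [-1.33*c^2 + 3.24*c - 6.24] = -2.66000000000000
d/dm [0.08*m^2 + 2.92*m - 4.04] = 0.16*m + 2.92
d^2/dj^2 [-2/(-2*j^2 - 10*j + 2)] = 2*(-j^2 - 5*j + (2*j + 5)^2 + 1)/(j^2 + 5*j - 1)^3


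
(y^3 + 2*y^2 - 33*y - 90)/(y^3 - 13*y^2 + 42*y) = (y^2 + 8*y + 15)/(y*(y - 7))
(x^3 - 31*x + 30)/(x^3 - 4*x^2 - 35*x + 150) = (x - 1)/(x - 5)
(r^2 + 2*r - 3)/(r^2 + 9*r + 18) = (r - 1)/(r + 6)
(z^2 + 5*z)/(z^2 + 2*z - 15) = z/(z - 3)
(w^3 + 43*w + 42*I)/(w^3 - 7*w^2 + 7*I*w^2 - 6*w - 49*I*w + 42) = (w - 7*I)/(w - 7)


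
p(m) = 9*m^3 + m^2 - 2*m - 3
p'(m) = 27*m^2 + 2*m - 2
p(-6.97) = -2987.96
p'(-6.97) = 1295.74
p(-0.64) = -3.67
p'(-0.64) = 7.78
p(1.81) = 50.02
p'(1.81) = 90.07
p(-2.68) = -163.70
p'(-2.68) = 186.56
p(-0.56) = -3.15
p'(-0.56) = 5.35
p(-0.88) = -6.60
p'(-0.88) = 17.15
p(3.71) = 462.93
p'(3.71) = 377.05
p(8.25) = 5102.20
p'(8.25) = 1852.19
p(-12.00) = -15387.00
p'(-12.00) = 3862.00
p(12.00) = 15669.00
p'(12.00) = 3910.00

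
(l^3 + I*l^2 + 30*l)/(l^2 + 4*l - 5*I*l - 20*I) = l*(l + 6*I)/(l + 4)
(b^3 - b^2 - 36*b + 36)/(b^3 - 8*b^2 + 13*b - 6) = (b + 6)/(b - 1)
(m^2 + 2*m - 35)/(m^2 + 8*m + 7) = (m - 5)/(m + 1)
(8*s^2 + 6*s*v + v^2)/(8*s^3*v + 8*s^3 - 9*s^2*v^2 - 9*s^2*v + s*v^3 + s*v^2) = (8*s^2 + 6*s*v + v^2)/(s*(8*s^2*v + 8*s^2 - 9*s*v^2 - 9*s*v + v^3 + v^2))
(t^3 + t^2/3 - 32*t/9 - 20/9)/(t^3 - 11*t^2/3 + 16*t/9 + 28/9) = (3*t + 5)/(3*t - 7)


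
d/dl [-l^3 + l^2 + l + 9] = -3*l^2 + 2*l + 1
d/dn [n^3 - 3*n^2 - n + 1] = 3*n^2 - 6*n - 1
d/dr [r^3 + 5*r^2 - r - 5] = 3*r^2 + 10*r - 1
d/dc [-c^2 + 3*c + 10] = 3 - 2*c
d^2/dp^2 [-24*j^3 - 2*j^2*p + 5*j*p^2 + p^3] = 10*j + 6*p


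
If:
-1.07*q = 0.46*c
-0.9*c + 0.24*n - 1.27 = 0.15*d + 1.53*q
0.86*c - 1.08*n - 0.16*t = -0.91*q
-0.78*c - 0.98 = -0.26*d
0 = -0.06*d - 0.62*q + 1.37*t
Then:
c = -3.14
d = -5.66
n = -1.42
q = 1.35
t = 0.36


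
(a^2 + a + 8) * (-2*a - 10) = -2*a^3 - 12*a^2 - 26*a - 80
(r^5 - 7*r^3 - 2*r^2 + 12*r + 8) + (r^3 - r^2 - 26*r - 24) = r^5 - 6*r^3 - 3*r^2 - 14*r - 16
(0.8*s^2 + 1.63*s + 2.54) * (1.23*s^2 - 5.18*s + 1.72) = 0.984*s^4 - 2.1391*s^3 - 3.9432*s^2 - 10.3536*s + 4.3688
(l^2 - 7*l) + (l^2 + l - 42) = 2*l^2 - 6*l - 42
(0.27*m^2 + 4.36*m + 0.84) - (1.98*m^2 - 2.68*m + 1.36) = -1.71*m^2 + 7.04*m - 0.52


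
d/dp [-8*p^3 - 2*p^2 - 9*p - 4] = -24*p^2 - 4*p - 9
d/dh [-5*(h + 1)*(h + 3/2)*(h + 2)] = -15*h^2 - 45*h - 65/2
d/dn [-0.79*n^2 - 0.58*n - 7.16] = -1.58*n - 0.58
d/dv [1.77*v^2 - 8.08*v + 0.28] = 3.54*v - 8.08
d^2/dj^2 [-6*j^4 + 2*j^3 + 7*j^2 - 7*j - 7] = -72*j^2 + 12*j + 14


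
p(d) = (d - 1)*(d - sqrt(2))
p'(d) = 2*d - sqrt(2) - 1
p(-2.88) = 16.66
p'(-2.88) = -8.17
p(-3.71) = 24.14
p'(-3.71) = -9.83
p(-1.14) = 5.47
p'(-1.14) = -4.69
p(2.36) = 1.29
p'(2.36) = 2.31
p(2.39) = 1.36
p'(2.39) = 2.37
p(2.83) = 2.59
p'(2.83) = 3.25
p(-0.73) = 3.71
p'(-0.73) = -3.87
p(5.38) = 17.37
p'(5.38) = 8.35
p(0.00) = 1.41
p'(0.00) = -2.41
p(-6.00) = 51.90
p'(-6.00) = -14.41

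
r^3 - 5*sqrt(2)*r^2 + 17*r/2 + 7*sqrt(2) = (r - 7*sqrt(2)/2)*(r - 2*sqrt(2))*(r + sqrt(2)/2)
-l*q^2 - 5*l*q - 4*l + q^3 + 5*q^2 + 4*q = (-l + q)*(q + 1)*(q + 4)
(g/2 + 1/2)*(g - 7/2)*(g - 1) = g^3/2 - 7*g^2/4 - g/2 + 7/4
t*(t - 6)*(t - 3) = t^3 - 9*t^2 + 18*t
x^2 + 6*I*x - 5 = (x + I)*(x + 5*I)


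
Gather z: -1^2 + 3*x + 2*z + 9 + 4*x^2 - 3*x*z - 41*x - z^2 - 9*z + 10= 4*x^2 - 38*x - z^2 + z*(-3*x - 7) + 18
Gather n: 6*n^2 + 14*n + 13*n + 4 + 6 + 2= 6*n^2 + 27*n + 12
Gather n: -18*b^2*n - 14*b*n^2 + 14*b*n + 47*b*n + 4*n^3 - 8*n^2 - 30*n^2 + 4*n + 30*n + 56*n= 4*n^3 + n^2*(-14*b - 38) + n*(-18*b^2 + 61*b + 90)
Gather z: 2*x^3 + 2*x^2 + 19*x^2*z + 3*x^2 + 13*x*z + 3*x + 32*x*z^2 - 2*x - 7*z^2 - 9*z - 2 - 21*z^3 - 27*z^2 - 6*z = 2*x^3 + 5*x^2 + x - 21*z^3 + z^2*(32*x - 34) + z*(19*x^2 + 13*x - 15) - 2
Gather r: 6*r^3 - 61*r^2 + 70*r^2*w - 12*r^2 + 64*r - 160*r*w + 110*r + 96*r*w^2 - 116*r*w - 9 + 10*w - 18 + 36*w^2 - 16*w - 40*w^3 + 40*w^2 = 6*r^3 + r^2*(70*w - 73) + r*(96*w^2 - 276*w + 174) - 40*w^3 + 76*w^2 - 6*w - 27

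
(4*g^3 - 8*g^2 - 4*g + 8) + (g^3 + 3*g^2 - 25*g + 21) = 5*g^3 - 5*g^2 - 29*g + 29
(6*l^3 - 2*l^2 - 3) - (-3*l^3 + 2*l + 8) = 9*l^3 - 2*l^2 - 2*l - 11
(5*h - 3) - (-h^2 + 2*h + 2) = h^2 + 3*h - 5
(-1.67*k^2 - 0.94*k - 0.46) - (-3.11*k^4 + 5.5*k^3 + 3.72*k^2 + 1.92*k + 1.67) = 3.11*k^4 - 5.5*k^3 - 5.39*k^2 - 2.86*k - 2.13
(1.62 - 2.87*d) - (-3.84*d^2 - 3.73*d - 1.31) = 3.84*d^2 + 0.86*d + 2.93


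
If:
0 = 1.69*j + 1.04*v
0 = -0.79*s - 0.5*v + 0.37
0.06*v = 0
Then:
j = 0.00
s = 0.47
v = 0.00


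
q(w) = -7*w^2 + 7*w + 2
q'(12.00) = -161.00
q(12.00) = -922.00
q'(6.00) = -77.00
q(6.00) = -208.00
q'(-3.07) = 49.98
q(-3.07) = -85.46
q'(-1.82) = 32.48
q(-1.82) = -33.93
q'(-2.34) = 39.76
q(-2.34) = -52.71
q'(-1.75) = 31.50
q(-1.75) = -31.69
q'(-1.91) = 33.74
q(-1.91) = -36.91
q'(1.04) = -7.56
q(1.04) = 1.71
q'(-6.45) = 97.30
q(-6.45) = -334.37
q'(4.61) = -57.54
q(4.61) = -114.49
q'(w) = 7 - 14*w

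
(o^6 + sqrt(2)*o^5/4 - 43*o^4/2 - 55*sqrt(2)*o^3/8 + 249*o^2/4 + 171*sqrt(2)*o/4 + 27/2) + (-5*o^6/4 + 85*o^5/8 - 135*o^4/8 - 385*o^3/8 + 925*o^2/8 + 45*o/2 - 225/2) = -o^6/4 + sqrt(2)*o^5/4 + 85*o^5/8 - 307*o^4/8 - 385*o^3/8 - 55*sqrt(2)*o^3/8 + 1423*o^2/8 + 45*o/2 + 171*sqrt(2)*o/4 - 99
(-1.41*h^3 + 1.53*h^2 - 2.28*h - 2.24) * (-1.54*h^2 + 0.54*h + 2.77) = 2.1714*h^5 - 3.1176*h^4 + 0.4317*h^3 + 6.4565*h^2 - 7.5252*h - 6.2048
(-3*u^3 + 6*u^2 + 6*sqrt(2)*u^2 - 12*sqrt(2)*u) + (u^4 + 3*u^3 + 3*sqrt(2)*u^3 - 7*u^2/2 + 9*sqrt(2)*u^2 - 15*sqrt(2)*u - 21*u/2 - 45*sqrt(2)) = u^4 + 3*sqrt(2)*u^3 + 5*u^2/2 + 15*sqrt(2)*u^2 - 27*sqrt(2)*u - 21*u/2 - 45*sqrt(2)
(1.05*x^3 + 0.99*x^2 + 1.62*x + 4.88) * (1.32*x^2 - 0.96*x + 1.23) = 1.386*x^5 + 0.2988*x^4 + 2.4795*x^3 + 6.1041*x^2 - 2.6922*x + 6.0024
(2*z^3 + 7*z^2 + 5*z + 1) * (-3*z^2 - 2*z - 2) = -6*z^5 - 25*z^4 - 33*z^3 - 27*z^2 - 12*z - 2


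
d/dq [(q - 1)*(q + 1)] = 2*q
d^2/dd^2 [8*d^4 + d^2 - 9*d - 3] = 96*d^2 + 2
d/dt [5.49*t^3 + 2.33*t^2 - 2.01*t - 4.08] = 16.47*t^2 + 4.66*t - 2.01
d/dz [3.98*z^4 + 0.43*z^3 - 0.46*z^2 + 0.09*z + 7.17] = 15.92*z^3 + 1.29*z^2 - 0.92*z + 0.09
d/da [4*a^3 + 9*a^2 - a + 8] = 12*a^2 + 18*a - 1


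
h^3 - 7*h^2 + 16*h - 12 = (h - 3)*(h - 2)^2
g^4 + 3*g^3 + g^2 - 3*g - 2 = (g - 1)*(g + 1)^2*(g + 2)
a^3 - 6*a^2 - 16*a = a*(a - 8)*(a + 2)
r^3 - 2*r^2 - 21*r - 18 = (r - 6)*(r + 1)*(r + 3)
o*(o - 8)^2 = o^3 - 16*o^2 + 64*o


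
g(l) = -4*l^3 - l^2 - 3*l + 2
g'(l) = -12*l^2 - 2*l - 3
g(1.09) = -7.64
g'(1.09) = -19.44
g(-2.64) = 76.55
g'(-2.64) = -81.36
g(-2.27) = 50.45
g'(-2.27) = -60.29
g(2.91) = -113.77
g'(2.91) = -110.44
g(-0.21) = 2.62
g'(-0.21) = -3.11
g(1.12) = -8.23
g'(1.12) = -20.29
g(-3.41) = 159.21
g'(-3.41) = -135.72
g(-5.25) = 569.00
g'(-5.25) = -323.25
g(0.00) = 2.00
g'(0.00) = -3.00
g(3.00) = -124.00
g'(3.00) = -117.00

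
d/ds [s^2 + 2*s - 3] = 2*s + 2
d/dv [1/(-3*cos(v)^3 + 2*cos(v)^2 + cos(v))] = (-9*sin(v) + sin(v)/cos(v)^2 + 4*tan(v))/((cos(v) - 1)^2*(3*cos(v) + 1)^2)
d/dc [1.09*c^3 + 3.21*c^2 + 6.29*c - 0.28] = 3.27*c^2 + 6.42*c + 6.29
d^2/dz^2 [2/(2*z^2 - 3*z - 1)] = 4*(4*z^2 - 6*z - (4*z - 3)^2 - 2)/(-2*z^2 + 3*z + 1)^3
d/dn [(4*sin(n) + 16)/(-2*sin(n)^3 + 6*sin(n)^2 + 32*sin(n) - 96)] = 2*(2*sin(n) - 7)*cos(n)/((sin(n) - 4)^2*(sin(n) - 3)^2)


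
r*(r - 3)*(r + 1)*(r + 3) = r^4 + r^3 - 9*r^2 - 9*r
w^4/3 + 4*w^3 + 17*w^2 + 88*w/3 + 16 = (w/3 + 1)*(w + 1)*(w + 4)^2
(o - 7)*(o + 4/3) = o^2 - 17*o/3 - 28/3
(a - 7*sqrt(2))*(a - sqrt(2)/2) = a^2 - 15*sqrt(2)*a/2 + 7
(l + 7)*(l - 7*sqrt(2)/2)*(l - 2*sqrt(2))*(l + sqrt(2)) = l^4 - 9*sqrt(2)*l^3/2 + 7*l^3 - 63*sqrt(2)*l^2/2 + 3*l^2 + 14*sqrt(2)*l + 21*l + 98*sqrt(2)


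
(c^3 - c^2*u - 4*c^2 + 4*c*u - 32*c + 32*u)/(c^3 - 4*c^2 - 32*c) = (c - u)/c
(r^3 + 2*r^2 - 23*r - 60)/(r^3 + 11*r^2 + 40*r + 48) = (r - 5)/(r + 4)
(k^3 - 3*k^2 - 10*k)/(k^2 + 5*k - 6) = k*(k^2 - 3*k - 10)/(k^2 + 5*k - 6)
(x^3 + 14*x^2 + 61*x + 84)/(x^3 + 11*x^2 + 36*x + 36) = (x^2 + 11*x + 28)/(x^2 + 8*x + 12)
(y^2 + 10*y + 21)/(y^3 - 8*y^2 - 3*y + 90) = (y + 7)/(y^2 - 11*y + 30)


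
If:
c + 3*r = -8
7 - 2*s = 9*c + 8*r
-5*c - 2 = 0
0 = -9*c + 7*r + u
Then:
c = -2/5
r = -38/15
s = 463/30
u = 212/15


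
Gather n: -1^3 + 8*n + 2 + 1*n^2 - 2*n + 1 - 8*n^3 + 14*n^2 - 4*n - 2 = -8*n^3 + 15*n^2 + 2*n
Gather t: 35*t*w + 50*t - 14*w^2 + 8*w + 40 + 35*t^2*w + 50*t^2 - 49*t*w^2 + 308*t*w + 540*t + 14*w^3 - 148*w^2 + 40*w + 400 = t^2*(35*w + 50) + t*(-49*w^2 + 343*w + 590) + 14*w^3 - 162*w^2 + 48*w + 440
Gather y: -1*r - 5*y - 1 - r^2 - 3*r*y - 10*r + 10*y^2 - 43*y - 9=-r^2 - 11*r + 10*y^2 + y*(-3*r - 48) - 10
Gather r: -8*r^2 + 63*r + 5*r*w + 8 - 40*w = -8*r^2 + r*(5*w + 63) - 40*w + 8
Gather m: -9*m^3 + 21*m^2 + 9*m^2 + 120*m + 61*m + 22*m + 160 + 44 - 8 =-9*m^3 + 30*m^2 + 203*m + 196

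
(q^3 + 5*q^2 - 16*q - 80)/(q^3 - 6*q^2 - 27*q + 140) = (q + 4)/(q - 7)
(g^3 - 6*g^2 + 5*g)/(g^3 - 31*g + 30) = g/(g + 6)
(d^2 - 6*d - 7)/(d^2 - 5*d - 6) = (d - 7)/(d - 6)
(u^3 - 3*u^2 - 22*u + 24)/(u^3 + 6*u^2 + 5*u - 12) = (u - 6)/(u + 3)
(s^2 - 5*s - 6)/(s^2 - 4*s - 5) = (s - 6)/(s - 5)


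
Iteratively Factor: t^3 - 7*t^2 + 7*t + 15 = (t - 3)*(t^2 - 4*t - 5) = (t - 5)*(t - 3)*(t + 1)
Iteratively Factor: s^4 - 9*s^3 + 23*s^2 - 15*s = (s)*(s^3 - 9*s^2 + 23*s - 15) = s*(s - 1)*(s^2 - 8*s + 15) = s*(s - 3)*(s - 1)*(s - 5)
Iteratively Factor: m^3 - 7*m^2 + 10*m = (m)*(m^2 - 7*m + 10) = m*(m - 5)*(m - 2)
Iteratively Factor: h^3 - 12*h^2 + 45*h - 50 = (h - 2)*(h^2 - 10*h + 25) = (h - 5)*(h - 2)*(h - 5)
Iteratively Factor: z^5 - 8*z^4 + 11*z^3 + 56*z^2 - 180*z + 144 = (z + 3)*(z^4 - 11*z^3 + 44*z^2 - 76*z + 48) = (z - 3)*(z + 3)*(z^3 - 8*z^2 + 20*z - 16) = (z - 3)*(z - 2)*(z + 3)*(z^2 - 6*z + 8) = (z - 4)*(z - 3)*(z - 2)*(z + 3)*(z - 2)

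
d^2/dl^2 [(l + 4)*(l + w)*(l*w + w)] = 2*w*(3*l + w + 5)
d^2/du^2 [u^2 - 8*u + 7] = 2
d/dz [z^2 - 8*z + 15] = 2*z - 8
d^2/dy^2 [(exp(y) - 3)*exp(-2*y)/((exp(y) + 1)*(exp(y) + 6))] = (9*exp(5*y) + 29*exp(4*y) - 275*exp(3*y) - 1413*exp(2*y) - 1350*exp(y) - 432)*exp(-2*y)/(exp(6*y) + 21*exp(5*y) + 165*exp(4*y) + 595*exp(3*y) + 990*exp(2*y) + 756*exp(y) + 216)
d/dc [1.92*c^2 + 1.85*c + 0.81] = 3.84*c + 1.85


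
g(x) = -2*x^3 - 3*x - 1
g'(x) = -6*x^2 - 3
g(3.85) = -126.68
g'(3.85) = -91.94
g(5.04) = -272.17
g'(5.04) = -155.41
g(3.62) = -106.74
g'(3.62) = -81.63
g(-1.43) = 9.14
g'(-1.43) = -15.27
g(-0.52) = 0.84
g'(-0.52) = -4.62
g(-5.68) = 382.54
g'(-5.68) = -196.57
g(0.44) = -2.49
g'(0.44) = -4.16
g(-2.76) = 49.33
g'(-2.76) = -48.71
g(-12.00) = 3491.00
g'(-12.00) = -867.00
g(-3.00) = 62.00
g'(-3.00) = -57.00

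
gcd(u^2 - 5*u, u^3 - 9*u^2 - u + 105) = u - 5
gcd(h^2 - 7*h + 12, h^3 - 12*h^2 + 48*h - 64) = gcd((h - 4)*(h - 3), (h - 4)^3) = h - 4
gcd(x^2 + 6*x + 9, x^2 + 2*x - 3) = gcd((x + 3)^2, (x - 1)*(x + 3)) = x + 3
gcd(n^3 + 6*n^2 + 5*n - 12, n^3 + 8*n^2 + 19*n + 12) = n^2 + 7*n + 12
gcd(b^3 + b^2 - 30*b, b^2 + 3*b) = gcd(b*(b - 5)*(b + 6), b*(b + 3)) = b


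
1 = 1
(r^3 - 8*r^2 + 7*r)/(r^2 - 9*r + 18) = r*(r^2 - 8*r + 7)/(r^2 - 9*r + 18)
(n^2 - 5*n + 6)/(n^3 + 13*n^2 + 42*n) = (n^2 - 5*n + 6)/(n*(n^2 + 13*n + 42))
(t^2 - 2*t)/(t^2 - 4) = t/(t + 2)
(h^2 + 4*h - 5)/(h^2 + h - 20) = (h - 1)/(h - 4)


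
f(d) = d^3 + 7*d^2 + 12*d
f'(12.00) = 612.00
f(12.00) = 2880.00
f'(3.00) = 81.00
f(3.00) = 126.00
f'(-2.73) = -3.86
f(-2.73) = -0.94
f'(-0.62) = 4.47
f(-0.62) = -4.99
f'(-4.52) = 10.01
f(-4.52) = -3.57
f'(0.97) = 28.40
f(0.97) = 19.14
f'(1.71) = 44.71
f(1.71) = 45.99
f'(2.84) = 75.96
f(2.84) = 113.45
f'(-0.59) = 4.78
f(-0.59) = -4.85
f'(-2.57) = -4.17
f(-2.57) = -1.58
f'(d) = 3*d^2 + 14*d + 12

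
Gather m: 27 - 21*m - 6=21 - 21*m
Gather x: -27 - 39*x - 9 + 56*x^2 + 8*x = 56*x^2 - 31*x - 36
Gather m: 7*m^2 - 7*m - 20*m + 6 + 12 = 7*m^2 - 27*m + 18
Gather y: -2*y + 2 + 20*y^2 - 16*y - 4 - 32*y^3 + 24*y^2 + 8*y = -32*y^3 + 44*y^2 - 10*y - 2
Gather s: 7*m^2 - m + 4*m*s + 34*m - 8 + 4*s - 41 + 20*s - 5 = 7*m^2 + 33*m + s*(4*m + 24) - 54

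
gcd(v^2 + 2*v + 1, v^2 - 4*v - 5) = v + 1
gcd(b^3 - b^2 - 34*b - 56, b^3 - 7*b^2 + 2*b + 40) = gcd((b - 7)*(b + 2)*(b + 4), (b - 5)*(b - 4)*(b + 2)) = b + 2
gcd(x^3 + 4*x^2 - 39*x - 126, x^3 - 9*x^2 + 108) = x^2 - 3*x - 18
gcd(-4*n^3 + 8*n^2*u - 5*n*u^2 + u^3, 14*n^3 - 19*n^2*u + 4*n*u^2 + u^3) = 2*n^2 - 3*n*u + u^2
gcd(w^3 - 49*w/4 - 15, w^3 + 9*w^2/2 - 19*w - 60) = w^2 - 3*w/2 - 10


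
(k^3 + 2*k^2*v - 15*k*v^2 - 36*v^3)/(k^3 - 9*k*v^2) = (-k^2 + k*v + 12*v^2)/(k*(-k + 3*v))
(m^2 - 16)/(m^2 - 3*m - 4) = (m + 4)/(m + 1)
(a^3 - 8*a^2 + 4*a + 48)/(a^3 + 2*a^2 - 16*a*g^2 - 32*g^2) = (a^2 - 10*a + 24)/(a^2 - 16*g^2)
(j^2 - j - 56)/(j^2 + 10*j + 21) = (j - 8)/(j + 3)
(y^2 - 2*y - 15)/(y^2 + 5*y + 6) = (y - 5)/(y + 2)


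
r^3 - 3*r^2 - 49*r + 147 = (r - 7)*(r - 3)*(r + 7)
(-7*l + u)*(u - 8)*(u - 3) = -7*l*u^2 + 77*l*u - 168*l + u^3 - 11*u^2 + 24*u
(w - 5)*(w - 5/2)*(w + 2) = w^3 - 11*w^2/2 - 5*w/2 + 25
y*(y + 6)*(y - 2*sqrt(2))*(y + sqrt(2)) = y^4 - sqrt(2)*y^3 + 6*y^3 - 6*sqrt(2)*y^2 - 4*y^2 - 24*y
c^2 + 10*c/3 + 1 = (c + 1/3)*(c + 3)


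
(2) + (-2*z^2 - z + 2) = -2*z^2 - z + 4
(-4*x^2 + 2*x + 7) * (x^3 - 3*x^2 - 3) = -4*x^5 + 14*x^4 + x^3 - 9*x^2 - 6*x - 21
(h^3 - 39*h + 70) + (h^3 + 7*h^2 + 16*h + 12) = 2*h^3 + 7*h^2 - 23*h + 82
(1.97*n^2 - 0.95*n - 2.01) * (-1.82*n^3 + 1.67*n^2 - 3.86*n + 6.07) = -3.5854*n^5 + 5.0189*n^4 - 5.5325*n^3 + 12.2682*n^2 + 1.9921*n - 12.2007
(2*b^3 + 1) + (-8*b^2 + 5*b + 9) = 2*b^3 - 8*b^2 + 5*b + 10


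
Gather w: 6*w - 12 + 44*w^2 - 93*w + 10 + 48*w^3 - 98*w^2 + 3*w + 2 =48*w^3 - 54*w^2 - 84*w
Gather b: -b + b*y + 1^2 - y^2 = b*(y - 1) - y^2 + 1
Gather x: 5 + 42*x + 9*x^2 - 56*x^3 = -56*x^3 + 9*x^2 + 42*x + 5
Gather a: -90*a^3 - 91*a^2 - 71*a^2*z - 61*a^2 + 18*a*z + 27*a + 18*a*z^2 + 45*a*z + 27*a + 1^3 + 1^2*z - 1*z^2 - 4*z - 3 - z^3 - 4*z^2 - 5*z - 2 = -90*a^3 + a^2*(-71*z - 152) + a*(18*z^2 + 63*z + 54) - z^3 - 5*z^2 - 8*z - 4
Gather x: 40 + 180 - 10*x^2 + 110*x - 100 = -10*x^2 + 110*x + 120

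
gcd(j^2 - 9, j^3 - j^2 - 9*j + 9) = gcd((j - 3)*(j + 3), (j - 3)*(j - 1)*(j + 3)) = j^2 - 9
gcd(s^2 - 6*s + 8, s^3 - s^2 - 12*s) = s - 4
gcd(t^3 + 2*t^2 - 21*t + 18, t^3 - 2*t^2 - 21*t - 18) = 1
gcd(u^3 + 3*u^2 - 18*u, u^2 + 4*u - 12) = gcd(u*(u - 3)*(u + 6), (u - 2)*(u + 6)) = u + 6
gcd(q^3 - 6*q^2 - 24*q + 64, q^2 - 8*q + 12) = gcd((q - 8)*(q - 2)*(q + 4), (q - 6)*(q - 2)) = q - 2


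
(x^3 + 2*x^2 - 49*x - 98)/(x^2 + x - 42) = (x^2 - 5*x - 14)/(x - 6)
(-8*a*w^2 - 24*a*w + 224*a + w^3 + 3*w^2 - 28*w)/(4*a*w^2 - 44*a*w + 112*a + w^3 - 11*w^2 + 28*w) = (-8*a*w - 56*a + w^2 + 7*w)/(4*a*w - 28*a + w^2 - 7*w)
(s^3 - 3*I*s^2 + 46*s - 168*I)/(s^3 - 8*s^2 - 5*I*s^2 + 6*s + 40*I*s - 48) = (s^2 + 3*I*s + 28)/(s^2 + s*(-8 + I) - 8*I)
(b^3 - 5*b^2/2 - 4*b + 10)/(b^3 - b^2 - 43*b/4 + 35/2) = 2*(b + 2)/(2*b + 7)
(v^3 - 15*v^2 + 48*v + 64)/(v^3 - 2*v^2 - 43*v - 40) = (v - 8)/(v + 5)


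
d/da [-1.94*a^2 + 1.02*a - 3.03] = 1.02 - 3.88*a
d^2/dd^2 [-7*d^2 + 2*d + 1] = -14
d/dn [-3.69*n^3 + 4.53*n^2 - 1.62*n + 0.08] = -11.07*n^2 + 9.06*n - 1.62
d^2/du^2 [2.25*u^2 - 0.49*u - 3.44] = 4.50000000000000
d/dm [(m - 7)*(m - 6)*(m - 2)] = 3*m^2 - 30*m + 68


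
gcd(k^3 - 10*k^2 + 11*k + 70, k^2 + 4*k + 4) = k + 2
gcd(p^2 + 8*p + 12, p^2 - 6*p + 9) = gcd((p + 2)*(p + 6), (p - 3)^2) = 1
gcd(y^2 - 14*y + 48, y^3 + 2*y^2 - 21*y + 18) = 1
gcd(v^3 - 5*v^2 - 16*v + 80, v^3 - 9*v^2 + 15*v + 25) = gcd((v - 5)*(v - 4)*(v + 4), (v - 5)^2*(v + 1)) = v - 5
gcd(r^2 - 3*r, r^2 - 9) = r - 3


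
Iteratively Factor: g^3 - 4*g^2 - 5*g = (g + 1)*(g^2 - 5*g) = g*(g + 1)*(g - 5)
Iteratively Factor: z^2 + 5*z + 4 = (z + 4)*(z + 1)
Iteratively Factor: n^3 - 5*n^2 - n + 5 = (n + 1)*(n^2 - 6*n + 5) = (n - 1)*(n + 1)*(n - 5)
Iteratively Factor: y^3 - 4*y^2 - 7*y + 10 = (y + 2)*(y^2 - 6*y + 5) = (y - 5)*(y + 2)*(y - 1)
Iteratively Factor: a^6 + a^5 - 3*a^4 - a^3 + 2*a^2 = (a - 1)*(a^5 + 2*a^4 - a^3 - 2*a^2) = a*(a - 1)*(a^4 + 2*a^3 - a^2 - 2*a) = a*(a - 1)*(a + 1)*(a^3 + a^2 - 2*a) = a*(a - 1)^2*(a + 1)*(a^2 + 2*a) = a^2*(a - 1)^2*(a + 1)*(a + 2)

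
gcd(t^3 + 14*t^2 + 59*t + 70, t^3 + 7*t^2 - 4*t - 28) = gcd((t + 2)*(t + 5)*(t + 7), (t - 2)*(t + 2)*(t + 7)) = t^2 + 9*t + 14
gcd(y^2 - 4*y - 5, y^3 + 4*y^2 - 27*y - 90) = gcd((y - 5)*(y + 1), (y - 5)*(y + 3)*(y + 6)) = y - 5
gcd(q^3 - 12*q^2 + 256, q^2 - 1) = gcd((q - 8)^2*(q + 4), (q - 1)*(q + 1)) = 1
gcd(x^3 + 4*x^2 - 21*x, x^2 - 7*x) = x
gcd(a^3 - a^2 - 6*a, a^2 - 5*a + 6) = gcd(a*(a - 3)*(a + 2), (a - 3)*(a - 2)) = a - 3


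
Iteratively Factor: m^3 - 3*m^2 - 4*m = (m + 1)*(m^2 - 4*m) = (m - 4)*(m + 1)*(m)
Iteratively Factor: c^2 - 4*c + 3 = (c - 1)*(c - 3)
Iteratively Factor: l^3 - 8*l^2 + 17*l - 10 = (l - 2)*(l^2 - 6*l + 5) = (l - 2)*(l - 1)*(l - 5)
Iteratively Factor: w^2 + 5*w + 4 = (w + 1)*(w + 4)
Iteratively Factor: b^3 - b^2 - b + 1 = (b - 1)*(b^2 - 1) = (b - 1)*(b + 1)*(b - 1)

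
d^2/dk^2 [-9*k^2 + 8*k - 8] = -18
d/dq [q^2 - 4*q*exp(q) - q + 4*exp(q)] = -4*q*exp(q) + 2*q - 1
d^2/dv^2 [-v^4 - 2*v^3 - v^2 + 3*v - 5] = -12*v^2 - 12*v - 2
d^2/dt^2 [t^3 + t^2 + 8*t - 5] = 6*t + 2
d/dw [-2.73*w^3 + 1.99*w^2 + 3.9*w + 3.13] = -8.19*w^2 + 3.98*w + 3.9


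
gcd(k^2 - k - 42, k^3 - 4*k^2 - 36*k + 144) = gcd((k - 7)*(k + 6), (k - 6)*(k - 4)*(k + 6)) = k + 6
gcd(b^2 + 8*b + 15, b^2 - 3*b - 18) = b + 3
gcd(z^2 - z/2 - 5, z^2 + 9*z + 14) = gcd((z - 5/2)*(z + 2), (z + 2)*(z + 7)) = z + 2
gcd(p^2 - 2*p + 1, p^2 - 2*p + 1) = p^2 - 2*p + 1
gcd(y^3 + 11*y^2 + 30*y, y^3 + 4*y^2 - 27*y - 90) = y + 6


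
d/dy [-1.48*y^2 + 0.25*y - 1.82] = 0.25 - 2.96*y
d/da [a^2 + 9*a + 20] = 2*a + 9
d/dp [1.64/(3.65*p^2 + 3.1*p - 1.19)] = (-11.972*p - 5.084)/(3.65*p^2 + 3.1*p - 1.19)^2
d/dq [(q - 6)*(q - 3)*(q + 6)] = 3*q^2 - 6*q - 36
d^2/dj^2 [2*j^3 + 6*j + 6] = 12*j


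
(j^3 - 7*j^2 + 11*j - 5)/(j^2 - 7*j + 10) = (j^2 - 2*j + 1)/(j - 2)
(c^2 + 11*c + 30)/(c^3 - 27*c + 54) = (c + 5)/(c^2 - 6*c + 9)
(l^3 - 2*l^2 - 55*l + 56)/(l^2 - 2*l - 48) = (l^2 + 6*l - 7)/(l + 6)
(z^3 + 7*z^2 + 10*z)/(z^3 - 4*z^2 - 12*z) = (z + 5)/(z - 6)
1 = 1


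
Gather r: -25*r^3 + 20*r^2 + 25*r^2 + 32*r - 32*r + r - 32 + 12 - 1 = -25*r^3 + 45*r^2 + r - 21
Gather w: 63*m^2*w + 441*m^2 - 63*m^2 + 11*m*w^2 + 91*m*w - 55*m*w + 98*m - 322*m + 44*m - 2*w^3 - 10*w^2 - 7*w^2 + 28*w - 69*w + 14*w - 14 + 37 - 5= 378*m^2 - 180*m - 2*w^3 + w^2*(11*m - 17) + w*(63*m^2 + 36*m - 27) + 18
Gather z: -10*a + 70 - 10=60 - 10*a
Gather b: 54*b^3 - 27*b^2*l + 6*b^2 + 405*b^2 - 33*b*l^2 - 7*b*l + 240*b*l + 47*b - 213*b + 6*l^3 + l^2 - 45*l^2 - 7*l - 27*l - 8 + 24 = 54*b^3 + b^2*(411 - 27*l) + b*(-33*l^2 + 233*l - 166) + 6*l^3 - 44*l^2 - 34*l + 16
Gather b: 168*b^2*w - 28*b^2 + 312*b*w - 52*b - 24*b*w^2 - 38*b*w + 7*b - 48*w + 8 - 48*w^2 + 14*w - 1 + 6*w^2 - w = b^2*(168*w - 28) + b*(-24*w^2 + 274*w - 45) - 42*w^2 - 35*w + 7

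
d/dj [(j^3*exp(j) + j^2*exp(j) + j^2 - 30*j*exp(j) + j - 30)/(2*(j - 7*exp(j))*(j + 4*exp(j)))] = ((j - 7*exp(j))*(j + 4*exp(j))*(j^3*exp(j) + 4*j^2*exp(j) - 28*j*exp(j) + 2*j - 30*exp(j) + 1) - (j - 7*exp(j))*(4*exp(j) + 1)*(j^3*exp(j) + j^2*exp(j) + j^2 - 30*j*exp(j) + j - 30) + (j + 4*exp(j))*(7*exp(j) - 1)*(j^3*exp(j) + j^2*exp(j) + j^2 - 30*j*exp(j) + j - 30))/(2*(j - 7*exp(j))^2*(j + 4*exp(j))^2)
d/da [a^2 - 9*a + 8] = 2*a - 9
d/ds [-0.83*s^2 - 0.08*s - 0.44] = -1.66*s - 0.08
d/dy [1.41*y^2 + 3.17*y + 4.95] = 2.82*y + 3.17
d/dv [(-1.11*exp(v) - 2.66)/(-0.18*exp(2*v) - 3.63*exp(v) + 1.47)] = (-(0.36*exp(v) + 3.63)*(1.11*exp(v) + 2.66) + 0.1998*exp(2*v) + 4.0293*exp(v) - 1.6317)*exp(v)/(0.18*exp(2*v) + 3.63*exp(v) - 1.47)^2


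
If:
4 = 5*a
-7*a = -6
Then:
No Solution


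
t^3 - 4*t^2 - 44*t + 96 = (t - 8)*(t - 2)*(t + 6)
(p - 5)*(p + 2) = p^2 - 3*p - 10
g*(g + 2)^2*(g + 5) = g^4 + 9*g^3 + 24*g^2 + 20*g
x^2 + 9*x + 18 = (x + 3)*(x + 6)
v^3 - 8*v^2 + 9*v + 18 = (v - 6)*(v - 3)*(v + 1)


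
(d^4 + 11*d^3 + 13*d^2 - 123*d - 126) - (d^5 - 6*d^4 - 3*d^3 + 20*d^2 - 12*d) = -d^5 + 7*d^4 + 14*d^3 - 7*d^2 - 111*d - 126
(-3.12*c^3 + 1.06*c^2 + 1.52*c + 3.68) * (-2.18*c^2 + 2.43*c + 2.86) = 6.8016*c^5 - 9.8924*c^4 - 9.661*c^3 - 1.2972*c^2 + 13.2896*c + 10.5248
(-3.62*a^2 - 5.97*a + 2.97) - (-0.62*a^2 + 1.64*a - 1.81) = -3.0*a^2 - 7.61*a + 4.78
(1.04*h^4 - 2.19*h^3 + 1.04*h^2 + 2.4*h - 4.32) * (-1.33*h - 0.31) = -1.3832*h^5 + 2.5903*h^4 - 0.7043*h^3 - 3.5144*h^2 + 5.0016*h + 1.3392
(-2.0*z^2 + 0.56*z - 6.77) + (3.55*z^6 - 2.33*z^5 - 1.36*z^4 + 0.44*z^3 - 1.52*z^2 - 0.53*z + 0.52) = 3.55*z^6 - 2.33*z^5 - 1.36*z^4 + 0.44*z^3 - 3.52*z^2 + 0.03*z - 6.25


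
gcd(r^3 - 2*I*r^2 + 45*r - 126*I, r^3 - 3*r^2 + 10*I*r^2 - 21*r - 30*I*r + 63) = r + 7*I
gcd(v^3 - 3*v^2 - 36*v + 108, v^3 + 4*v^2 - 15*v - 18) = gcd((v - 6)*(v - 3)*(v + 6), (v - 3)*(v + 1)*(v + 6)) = v^2 + 3*v - 18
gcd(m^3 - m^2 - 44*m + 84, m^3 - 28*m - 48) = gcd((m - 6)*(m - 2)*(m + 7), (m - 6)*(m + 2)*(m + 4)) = m - 6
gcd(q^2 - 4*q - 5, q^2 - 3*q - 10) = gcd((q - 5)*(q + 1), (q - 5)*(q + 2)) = q - 5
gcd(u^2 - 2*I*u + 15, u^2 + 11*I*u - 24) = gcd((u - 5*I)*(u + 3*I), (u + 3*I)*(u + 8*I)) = u + 3*I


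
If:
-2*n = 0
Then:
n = 0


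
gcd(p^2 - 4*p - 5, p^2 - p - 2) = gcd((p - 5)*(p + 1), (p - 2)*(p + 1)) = p + 1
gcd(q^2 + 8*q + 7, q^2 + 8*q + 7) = q^2 + 8*q + 7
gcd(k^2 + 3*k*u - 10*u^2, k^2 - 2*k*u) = -k + 2*u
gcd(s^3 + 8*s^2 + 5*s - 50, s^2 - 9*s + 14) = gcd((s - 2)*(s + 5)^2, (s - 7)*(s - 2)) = s - 2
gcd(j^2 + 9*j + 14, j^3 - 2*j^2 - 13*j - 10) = j + 2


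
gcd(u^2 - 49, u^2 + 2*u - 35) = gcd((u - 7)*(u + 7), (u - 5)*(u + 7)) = u + 7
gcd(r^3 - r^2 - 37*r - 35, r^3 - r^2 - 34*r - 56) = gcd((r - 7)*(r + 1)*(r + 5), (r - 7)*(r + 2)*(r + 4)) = r - 7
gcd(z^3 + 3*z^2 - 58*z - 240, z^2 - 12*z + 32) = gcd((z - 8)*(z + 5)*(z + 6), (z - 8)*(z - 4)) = z - 8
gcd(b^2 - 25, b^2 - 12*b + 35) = b - 5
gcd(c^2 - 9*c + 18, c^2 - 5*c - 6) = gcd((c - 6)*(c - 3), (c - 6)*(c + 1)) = c - 6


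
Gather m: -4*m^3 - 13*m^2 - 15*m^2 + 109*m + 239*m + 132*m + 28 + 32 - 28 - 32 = -4*m^3 - 28*m^2 + 480*m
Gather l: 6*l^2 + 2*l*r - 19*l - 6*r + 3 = 6*l^2 + l*(2*r - 19) - 6*r + 3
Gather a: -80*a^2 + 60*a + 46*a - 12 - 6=-80*a^2 + 106*a - 18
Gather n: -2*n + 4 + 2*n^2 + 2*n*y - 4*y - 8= 2*n^2 + n*(2*y - 2) - 4*y - 4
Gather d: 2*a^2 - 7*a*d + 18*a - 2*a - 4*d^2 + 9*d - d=2*a^2 + 16*a - 4*d^2 + d*(8 - 7*a)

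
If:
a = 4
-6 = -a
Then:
No Solution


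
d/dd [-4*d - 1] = -4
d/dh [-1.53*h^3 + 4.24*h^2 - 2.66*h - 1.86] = -4.59*h^2 + 8.48*h - 2.66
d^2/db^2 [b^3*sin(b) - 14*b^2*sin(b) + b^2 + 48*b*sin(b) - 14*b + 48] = -b^3*sin(b) + 14*b^2*sin(b) + 6*b^2*cos(b) - 42*b*sin(b) - 56*b*cos(b) - 28*sin(b) + 96*cos(b) + 2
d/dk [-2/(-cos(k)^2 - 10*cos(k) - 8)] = 4*(cos(k) + 5)*sin(k)/(cos(k)^2 + 10*cos(k) + 8)^2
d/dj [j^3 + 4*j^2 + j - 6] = 3*j^2 + 8*j + 1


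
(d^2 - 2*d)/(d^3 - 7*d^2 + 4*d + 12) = d/(d^2 - 5*d - 6)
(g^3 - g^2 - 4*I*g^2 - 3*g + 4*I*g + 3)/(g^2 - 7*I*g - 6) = (g^2 - g*(1 + 3*I) + 3*I)/(g - 6*I)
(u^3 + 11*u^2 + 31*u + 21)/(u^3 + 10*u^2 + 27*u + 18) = (u + 7)/(u + 6)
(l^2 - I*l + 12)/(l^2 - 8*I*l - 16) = (l + 3*I)/(l - 4*I)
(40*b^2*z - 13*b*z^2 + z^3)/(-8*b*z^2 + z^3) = (-5*b + z)/z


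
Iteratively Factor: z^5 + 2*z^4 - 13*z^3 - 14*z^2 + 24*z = (z - 1)*(z^4 + 3*z^3 - 10*z^2 - 24*z) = (z - 3)*(z - 1)*(z^3 + 6*z^2 + 8*z) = z*(z - 3)*(z - 1)*(z^2 + 6*z + 8) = z*(z - 3)*(z - 1)*(z + 4)*(z + 2)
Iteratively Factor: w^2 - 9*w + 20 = (w - 4)*(w - 5)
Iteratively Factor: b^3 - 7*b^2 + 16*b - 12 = (b - 3)*(b^2 - 4*b + 4) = (b - 3)*(b - 2)*(b - 2)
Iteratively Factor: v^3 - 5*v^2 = (v)*(v^2 - 5*v) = v^2*(v - 5)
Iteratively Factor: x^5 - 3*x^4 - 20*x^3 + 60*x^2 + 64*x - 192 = (x - 3)*(x^4 - 20*x^2 + 64) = (x - 3)*(x + 4)*(x^3 - 4*x^2 - 4*x + 16) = (x - 3)*(x + 2)*(x + 4)*(x^2 - 6*x + 8) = (x - 4)*(x - 3)*(x + 2)*(x + 4)*(x - 2)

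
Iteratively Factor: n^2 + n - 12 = (n - 3)*(n + 4)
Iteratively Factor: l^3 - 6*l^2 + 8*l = (l)*(l^2 - 6*l + 8) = l*(l - 2)*(l - 4)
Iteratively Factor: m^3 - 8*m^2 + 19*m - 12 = (m - 3)*(m^2 - 5*m + 4) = (m - 3)*(m - 1)*(m - 4)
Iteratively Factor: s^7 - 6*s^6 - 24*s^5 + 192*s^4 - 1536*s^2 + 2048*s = (s + 4)*(s^6 - 10*s^5 + 16*s^4 + 128*s^3 - 512*s^2 + 512*s) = (s - 4)*(s + 4)*(s^5 - 6*s^4 - 8*s^3 + 96*s^2 - 128*s) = (s - 4)^2*(s + 4)*(s^4 - 2*s^3 - 16*s^2 + 32*s) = (s - 4)^2*(s + 4)^2*(s^3 - 6*s^2 + 8*s) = (s - 4)^3*(s + 4)^2*(s^2 - 2*s) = s*(s - 4)^3*(s + 4)^2*(s - 2)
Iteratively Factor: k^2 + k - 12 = (k - 3)*(k + 4)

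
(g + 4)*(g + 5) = g^2 + 9*g + 20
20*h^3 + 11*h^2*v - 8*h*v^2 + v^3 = (-5*h + v)*(-4*h + v)*(h + v)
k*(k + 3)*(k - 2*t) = k^3 - 2*k^2*t + 3*k^2 - 6*k*t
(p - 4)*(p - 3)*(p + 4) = p^3 - 3*p^2 - 16*p + 48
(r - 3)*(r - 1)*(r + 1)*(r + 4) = r^4 + r^3 - 13*r^2 - r + 12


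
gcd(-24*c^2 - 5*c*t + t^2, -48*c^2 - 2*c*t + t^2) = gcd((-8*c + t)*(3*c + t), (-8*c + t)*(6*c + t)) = -8*c + t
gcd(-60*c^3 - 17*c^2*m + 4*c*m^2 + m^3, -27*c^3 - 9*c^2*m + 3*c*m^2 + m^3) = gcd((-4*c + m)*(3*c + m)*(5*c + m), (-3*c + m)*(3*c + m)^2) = 3*c + m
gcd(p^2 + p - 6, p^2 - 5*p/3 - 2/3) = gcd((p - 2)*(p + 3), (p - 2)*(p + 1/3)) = p - 2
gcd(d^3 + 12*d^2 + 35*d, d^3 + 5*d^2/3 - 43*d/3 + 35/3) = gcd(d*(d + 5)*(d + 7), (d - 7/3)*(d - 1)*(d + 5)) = d + 5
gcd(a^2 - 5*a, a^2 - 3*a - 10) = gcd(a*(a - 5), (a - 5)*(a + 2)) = a - 5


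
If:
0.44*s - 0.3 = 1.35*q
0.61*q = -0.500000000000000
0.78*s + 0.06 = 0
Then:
No Solution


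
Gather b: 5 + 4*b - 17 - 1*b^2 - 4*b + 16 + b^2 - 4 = 0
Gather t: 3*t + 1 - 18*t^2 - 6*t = -18*t^2 - 3*t + 1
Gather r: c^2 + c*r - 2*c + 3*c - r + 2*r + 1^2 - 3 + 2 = c^2 + c + r*(c + 1)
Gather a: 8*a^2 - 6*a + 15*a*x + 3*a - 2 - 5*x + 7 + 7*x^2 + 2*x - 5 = 8*a^2 + a*(15*x - 3) + 7*x^2 - 3*x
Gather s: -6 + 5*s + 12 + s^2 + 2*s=s^2 + 7*s + 6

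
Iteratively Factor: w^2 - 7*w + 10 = (w - 2)*(w - 5)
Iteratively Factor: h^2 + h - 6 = (h + 3)*(h - 2)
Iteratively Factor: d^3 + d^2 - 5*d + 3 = (d - 1)*(d^2 + 2*d - 3) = (d - 1)^2*(d + 3)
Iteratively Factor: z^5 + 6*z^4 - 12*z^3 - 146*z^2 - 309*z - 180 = (z - 5)*(z^4 + 11*z^3 + 43*z^2 + 69*z + 36) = (z - 5)*(z + 4)*(z^3 + 7*z^2 + 15*z + 9) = (z - 5)*(z + 3)*(z + 4)*(z^2 + 4*z + 3) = (z - 5)*(z + 1)*(z + 3)*(z + 4)*(z + 3)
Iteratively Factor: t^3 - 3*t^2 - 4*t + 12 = (t + 2)*(t^2 - 5*t + 6) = (t - 2)*(t + 2)*(t - 3)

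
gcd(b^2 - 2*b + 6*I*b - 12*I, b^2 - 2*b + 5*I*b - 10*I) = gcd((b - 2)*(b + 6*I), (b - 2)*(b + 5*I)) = b - 2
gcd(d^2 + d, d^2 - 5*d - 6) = d + 1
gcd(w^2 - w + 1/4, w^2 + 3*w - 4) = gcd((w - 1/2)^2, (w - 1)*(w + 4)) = 1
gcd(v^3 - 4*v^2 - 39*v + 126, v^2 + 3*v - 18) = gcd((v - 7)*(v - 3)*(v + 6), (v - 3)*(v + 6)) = v^2 + 3*v - 18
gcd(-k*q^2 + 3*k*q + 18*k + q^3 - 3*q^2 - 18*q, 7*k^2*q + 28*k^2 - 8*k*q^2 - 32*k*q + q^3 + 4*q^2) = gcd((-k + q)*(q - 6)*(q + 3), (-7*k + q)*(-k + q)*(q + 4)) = -k + q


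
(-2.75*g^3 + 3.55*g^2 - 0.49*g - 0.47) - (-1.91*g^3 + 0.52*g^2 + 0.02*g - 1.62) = -0.84*g^3 + 3.03*g^2 - 0.51*g + 1.15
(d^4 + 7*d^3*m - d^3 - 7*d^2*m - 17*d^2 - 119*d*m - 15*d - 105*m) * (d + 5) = d^5 + 7*d^4*m + 4*d^4 + 28*d^3*m - 22*d^3 - 154*d^2*m - 100*d^2 - 700*d*m - 75*d - 525*m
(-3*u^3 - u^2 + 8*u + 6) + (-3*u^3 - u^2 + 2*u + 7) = -6*u^3 - 2*u^2 + 10*u + 13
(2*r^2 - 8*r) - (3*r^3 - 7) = -3*r^3 + 2*r^2 - 8*r + 7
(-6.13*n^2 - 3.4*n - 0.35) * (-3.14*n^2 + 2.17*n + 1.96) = 19.2482*n^4 - 2.6261*n^3 - 18.2938*n^2 - 7.4235*n - 0.686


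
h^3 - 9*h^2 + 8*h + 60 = (h - 6)*(h - 5)*(h + 2)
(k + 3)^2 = k^2 + 6*k + 9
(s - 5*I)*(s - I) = s^2 - 6*I*s - 5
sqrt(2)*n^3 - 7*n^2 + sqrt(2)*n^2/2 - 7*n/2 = n*(n - 7*sqrt(2)/2)*(sqrt(2)*n + sqrt(2)/2)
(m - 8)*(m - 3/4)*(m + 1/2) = m^3 - 33*m^2/4 + 13*m/8 + 3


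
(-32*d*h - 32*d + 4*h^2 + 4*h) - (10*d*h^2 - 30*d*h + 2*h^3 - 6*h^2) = -10*d*h^2 - 2*d*h - 32*d - 2*h^3 + 10*h^2 + 4*h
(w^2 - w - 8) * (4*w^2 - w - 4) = 4*w^4 - 5*w^3 - 35*w^2 + 12*w + 32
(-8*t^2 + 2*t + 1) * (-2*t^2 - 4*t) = 16*t^4 + 28*t^3 - 10*t^2 - 4*t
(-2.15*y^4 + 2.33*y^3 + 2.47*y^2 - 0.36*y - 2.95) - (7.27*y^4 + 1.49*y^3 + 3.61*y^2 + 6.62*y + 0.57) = -9.42*y^4 + 0.84*y^3 - 1.14*y^2 - 6.98*y - 3.52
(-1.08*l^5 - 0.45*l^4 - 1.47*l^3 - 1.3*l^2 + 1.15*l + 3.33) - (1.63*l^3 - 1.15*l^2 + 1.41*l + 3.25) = -1.08*l^5 - 0.45*l^4 - 3.1*l^3 - 0.15*l^2 - 0.26*l + 0.0800000000000001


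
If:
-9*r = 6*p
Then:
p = -3*r/2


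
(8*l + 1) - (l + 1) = 7*l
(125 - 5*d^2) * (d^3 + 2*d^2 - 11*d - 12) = -5*d^5 - 10*d^4 + 180*d^3 + 310*d^2 - 1375*d - 1500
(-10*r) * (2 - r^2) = 10*r^3 - 20*r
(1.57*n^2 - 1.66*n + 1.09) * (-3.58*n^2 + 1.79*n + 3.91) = -5.6206*n^4 + 8.7531*n^3 - 0.734900000000001*n^2 - 4.5395*n + 4.2619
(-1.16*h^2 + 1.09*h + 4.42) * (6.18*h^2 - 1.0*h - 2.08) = -7.1688*h^4 + 7.8962*h^3 + 28.6384*h^2 - 6.6872*h - 9.1936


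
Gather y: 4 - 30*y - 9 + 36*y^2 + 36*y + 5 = 36*y^2 + 6*y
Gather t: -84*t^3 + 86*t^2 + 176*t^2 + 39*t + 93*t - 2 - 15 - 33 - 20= -84*t^3 + 262*t^2 + 132*t - 70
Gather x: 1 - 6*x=1 - 6*x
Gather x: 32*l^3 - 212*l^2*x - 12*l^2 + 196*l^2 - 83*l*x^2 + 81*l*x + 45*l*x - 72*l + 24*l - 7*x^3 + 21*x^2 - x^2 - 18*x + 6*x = 32*l^3 + 184*l^2 - 48*l - 7*x^3 + x^2*(20 - 83*l) + x*(-212*l^2 + 126*l - 12)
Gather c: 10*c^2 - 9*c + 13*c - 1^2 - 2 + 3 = 10*c^2 + 4*c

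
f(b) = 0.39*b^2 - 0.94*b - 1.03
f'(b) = 0.78*b - 0.94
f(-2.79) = 4.63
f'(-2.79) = -3.12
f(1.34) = -1.59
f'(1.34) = 0.11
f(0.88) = -1.56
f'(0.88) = -0.25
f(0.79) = -1.53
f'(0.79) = -0.32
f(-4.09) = 9.34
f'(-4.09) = -4.13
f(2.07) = -1.30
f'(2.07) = 0.67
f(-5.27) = 14.76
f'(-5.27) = -5.05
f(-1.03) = 0.35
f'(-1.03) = -1.74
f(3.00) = -0.34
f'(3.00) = 1.40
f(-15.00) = 100.82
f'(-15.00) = -12.64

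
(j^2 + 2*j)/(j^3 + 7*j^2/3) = 3*(j + 2)/(j*(3*j + 7))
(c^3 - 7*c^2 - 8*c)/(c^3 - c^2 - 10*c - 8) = c*(c - 8)/(c^2 - 2*c - 8)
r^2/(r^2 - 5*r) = r/(r - 5)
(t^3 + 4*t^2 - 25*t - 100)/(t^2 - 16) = (t^2 - 25)/(t - 4)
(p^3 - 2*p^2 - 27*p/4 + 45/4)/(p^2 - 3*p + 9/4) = (2*p^2 - p - 15)/(2*p - 3)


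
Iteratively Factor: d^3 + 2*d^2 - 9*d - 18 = (d + 3)*(d^2 - d - 6) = (d + 2)*(d + 3)*(d - 3)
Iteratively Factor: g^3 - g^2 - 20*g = (g)*(g^2 - g - 20) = g*(g - 5)*(g + 4)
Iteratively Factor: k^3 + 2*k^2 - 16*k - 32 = (k + 4)*(k^2 - 2*k - 8) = (k + 2)*(k + 4)*(k - 4)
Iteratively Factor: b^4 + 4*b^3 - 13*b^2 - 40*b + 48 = (b + 4)*(b^3 - 13*b + 12) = (b + 4)^2*(b^2 - 4*b + 3) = (b - 1)*(b + 4)^2*(b - 3)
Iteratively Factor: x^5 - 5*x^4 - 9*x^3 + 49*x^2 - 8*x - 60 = (x - 5)*(x^4 - 9*x^2 + 4*x + 12) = (x - 5)*(x + 1)*(x^3 - x^2 - 8*x + 12) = (x - 5)*(x + 1)*(x + 3)*(x^2 - 4*x + 4) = (x - 5)*(x - 2)*(x + 1)*(x + 3)*(x - 2)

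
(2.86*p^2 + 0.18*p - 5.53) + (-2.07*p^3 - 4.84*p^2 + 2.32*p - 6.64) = -2.07*p^3 - 1.98*p^2 + 2.5*p - 12.17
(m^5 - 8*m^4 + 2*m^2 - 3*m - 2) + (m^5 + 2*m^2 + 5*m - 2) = 2*m^5 - 8*m^4 + 4*m^2 + 2*m - 4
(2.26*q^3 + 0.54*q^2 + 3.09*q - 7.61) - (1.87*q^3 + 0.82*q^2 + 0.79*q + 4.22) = 0.39*q^3 - 0.28*q^2 + 2.3*q - 11.83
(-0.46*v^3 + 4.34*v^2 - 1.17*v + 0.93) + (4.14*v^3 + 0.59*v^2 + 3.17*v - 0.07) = 3.68*v^3 + 4.93*v^2 + 2.0*v + 0.86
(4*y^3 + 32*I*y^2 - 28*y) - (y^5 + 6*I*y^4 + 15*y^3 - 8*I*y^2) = -y^5 - 6*I*y^4 - 11*y^3 + 40*I*y^2 - 28*y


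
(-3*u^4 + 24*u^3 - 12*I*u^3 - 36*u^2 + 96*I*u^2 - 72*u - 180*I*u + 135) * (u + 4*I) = -3*u^5 + 24*u^4 - 24*I*u^4 + 12*u^3 + 192*I*u^3 - 456*u^2 - 324*I*u^2 + 855*u - 288*I*u + 540*I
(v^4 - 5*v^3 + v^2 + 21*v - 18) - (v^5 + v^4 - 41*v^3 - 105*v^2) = -v^5 + 36*v^3 + 106*v^2 + 21*v - 18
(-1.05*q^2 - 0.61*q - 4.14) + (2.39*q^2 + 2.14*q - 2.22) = 1.34*q^2 + 1.53*q - 6.36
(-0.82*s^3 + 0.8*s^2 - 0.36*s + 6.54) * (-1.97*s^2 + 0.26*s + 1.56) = 1.6154*s^5 - 1.7892*s^4 - 0.362*s^3 - 11.7294*s^2 + 1.1388*s + 10.2024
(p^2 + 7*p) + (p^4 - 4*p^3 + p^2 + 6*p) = p^4 - 4*p^3 + 2*p^2 + 13*p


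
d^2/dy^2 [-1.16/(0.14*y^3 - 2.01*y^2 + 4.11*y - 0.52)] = ((0.9744*y - 4.6632)*(0.14*y^3 - 2.01*y^2 + 4.11*y - 0.52) - 1.16*(0.42*y^2 - 4.02*y + 4.11)*(0.84*y^2 - 8.04*y + 8.22))/(0.14*y^3 - 2.01*y^2 + 4.11*y - 0.52)^3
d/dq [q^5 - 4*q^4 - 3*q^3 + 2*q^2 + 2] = q*(5*q^3 - 16*q^2 - 9*q + 4)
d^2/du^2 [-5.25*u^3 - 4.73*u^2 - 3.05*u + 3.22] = -31.5*u - 9.46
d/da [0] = 0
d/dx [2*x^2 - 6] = 4*x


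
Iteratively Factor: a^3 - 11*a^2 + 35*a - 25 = (a - 1)*(a^2 - 10*a + 25) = (a - 5)*(a - 1)*(a - 5)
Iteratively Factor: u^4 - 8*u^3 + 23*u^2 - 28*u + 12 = (u - 1)*(u^3 - 7*u^2 + 16*u - 12) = (u - 2)*(u - 1)*(u^2 - 5*u + 6) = (u - 3)*(u - 2)*(u - 1)*(u - 2)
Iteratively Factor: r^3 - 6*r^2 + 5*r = (r - 1)*(r^2 - 5*r) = r*(r - 1)*(r - 5)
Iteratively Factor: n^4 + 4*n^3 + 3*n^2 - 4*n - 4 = (n + 1)*(n^3 + 3*n^2 - 4) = (n + 1)*(n + 2)*(n^2 + n - 2) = (n - 1)*(n + 1)*(n + 2)*(n + 2)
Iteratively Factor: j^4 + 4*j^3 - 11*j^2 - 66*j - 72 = (j + 3)*(j^3 + j^2 - 14*j - 24) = (j + 2)*(j + 3)*(j^2 - j - 12) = (j - 4)*(j + 2)*(j + 3)*(j + 3)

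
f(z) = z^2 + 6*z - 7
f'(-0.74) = 4.52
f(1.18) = 1.47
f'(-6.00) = -6.00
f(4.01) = 33.14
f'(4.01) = 14.02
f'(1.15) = 8.30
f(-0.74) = -10.89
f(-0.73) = -10.85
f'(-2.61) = 0.78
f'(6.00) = 18.00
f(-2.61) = -15.85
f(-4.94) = -12.24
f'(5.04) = 16.08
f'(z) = 2*z + 6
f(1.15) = 1.22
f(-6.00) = -7.00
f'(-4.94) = -3.88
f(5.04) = 48.64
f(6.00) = 65.00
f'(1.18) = 8.36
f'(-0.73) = 4.54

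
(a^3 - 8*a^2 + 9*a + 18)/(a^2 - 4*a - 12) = (a^2 - 2*a - 3)/(a + 2)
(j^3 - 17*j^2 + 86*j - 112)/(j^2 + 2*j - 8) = (j^2 - 15*j + 56)/(j + 4)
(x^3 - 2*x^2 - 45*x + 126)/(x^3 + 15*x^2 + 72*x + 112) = (x^2 - 9*x + 18)/(x^2 + 8*x + 16)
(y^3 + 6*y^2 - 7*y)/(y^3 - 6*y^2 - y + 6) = y*(y + 7)/(y^2 - 5*y - 6)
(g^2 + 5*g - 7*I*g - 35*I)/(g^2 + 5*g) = (g - 7*I)/g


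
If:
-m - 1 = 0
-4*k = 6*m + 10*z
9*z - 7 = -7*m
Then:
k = -43/18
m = -1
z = 14/9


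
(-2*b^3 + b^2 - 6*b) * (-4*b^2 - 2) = 8*b^5 - 4*b^4 + 28*b^3 - 2*b^2 + 12*b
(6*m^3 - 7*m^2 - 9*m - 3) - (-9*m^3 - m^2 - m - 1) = 15*m^3 - 6*m^2 - 8*m - 2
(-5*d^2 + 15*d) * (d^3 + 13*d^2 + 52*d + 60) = -5*d^5 - 50*d^4 - 65*d^3 + 480*d^2 + 900*d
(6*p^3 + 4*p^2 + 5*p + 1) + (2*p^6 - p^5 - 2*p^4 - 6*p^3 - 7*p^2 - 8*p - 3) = 2*p^6 - p^5 - 2*p^4 - 3*p^2 - 3*p - 2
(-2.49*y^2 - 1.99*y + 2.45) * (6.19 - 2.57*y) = 6.3993*y^3 - 10.2988*y^2 - 18.6146*y + 15.1655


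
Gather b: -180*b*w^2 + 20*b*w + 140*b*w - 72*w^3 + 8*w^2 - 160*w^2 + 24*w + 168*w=b*(-180*w^2 + 160*w) - 72*w^3 - 152*w^2 + 192*w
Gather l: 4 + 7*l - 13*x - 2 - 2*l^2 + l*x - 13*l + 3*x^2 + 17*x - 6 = -2*l^2 + l*(x - 6) + 3*x^2 + 4*x - 4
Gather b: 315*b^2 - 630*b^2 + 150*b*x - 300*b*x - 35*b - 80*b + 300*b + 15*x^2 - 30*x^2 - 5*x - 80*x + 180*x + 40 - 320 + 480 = -315*b^2 + b*(185 - 150*x) - 15*x^2 + 95*x + 200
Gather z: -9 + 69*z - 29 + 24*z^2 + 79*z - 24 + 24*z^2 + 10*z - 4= 48*z^2 + 158*z - 66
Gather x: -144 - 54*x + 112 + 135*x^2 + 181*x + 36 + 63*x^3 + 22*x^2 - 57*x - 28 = 63*x^3 + 157*x^2 + 70*x - 24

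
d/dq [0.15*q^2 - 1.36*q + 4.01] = 0.3*q - 1.36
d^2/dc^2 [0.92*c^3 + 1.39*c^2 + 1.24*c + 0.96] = 5.52*c + 2.78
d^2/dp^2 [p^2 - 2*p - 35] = 2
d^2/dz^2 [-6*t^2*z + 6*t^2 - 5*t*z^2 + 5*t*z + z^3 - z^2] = -10*t + 6*z - 2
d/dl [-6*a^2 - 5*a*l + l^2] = -5*a + 2*l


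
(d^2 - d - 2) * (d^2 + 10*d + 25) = d^4 + 9*d^3 + 13*d^2 - 45*d - 50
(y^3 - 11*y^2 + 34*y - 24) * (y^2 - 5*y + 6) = y^5 - 16*y^4 + 95*y^3 - 260*y^2 + 324*y - 144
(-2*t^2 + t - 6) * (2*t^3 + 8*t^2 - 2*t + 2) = -4*t^5 - 14*t^4 - 54*t^2 + 14*t - 12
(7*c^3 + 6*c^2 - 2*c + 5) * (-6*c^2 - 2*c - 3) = -42*c^5 - 50*c^4 - 21*c^3 - 44*c^2 - 4*c - 15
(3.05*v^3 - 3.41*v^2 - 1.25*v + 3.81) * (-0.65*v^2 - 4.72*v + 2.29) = -1.9825*v^5 - 12.1795*v^4 + 23.8922*v^3 - 4.3854*v^2 - 20.8457*v + 8.7249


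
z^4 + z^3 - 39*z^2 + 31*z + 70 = (z - 5)*(z - 2)*(z + 1)*(z + 7)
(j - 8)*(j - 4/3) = j^2 - 28*j/3 + 32/3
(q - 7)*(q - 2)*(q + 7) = q^3 - 2*q^2 - 49*q + 98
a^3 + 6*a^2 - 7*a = a*(a - 1)*(a + 7)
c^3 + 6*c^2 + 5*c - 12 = (c - 1)*(c + 3)*(c + 4)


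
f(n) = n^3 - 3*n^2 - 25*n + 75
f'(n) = 3*n^2 - 6*n - 25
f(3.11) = -1.69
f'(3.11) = -14.64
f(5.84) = 25.86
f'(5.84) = 42.28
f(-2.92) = 97.52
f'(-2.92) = 18.10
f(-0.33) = 82.89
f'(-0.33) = -22.69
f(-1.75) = 104.20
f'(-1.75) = -5.31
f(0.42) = 64.04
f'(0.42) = -26.99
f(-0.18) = 79.40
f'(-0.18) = -23.82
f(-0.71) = 90.88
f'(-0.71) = -19.23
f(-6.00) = -99.00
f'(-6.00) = 119.00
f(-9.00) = -672.00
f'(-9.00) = 272.00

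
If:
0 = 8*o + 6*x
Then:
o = -3*x/4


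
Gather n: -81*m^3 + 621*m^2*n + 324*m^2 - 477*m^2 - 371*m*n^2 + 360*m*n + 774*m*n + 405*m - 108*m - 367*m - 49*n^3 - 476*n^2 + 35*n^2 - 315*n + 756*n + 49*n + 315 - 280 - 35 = -81*m^3 - 153*m^2 - 70*m - 49*n^3 + n^2*(-371*m - 441) + n*(621*m^2 + 1134*m + 490)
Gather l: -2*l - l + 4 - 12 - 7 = -3*l - 15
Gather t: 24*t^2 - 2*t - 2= 24*t^2 - 2*t - 2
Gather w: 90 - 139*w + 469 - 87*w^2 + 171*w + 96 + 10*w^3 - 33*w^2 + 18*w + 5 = 10*w^3 - 120*w^2 + 50*w + 660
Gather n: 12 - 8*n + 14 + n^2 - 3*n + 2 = n^2 - 11*n + 28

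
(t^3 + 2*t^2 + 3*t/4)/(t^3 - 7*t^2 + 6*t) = (t^2 + 2*t + 3/4)/(t^2 - 7*t + 6)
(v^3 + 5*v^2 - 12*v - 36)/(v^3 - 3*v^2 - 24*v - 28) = (v^2 + 3*v - 18)/(v^2 - 5*v - 14)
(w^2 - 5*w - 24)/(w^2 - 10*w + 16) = (w + 3)/(w - 2)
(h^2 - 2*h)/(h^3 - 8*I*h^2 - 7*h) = (2 - h)/(-h^2 + 8*I*h + 7)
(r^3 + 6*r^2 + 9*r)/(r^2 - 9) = r*(r + 3)/(r - 3)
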